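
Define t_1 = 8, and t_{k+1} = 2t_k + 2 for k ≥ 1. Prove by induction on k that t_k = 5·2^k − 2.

Base case: t_1 = 8, and 5·2^1 − 2 = 10 − 2 = 8.
Assume t_m = 5·2^m − 2 for some m ≥ 1.
Then t_{m+1} = 2t_m + 2 = 2·(5·2^m − 2) + 2 = 10·2^m − 4 + 2 = 5·2^{m+1} − 2.
So the formula holds for m+1, and by induction t_k = 5·2^k − 2 for all k ≥ 1.

t_k = 5·2^k − 2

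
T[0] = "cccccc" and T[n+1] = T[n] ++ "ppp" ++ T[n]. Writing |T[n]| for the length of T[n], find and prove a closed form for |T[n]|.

Claim: |T[n]| = 9·2^n − 3.

Base case: |T[0]| = 6, and 9·2^0 − 3 = 6.
Assume |T[k]| = 9·2^k − 3.
Then |T[k+1]| = |T[k]| + 3 + |T[k]| = 2|T[k]| + 3 = 2(9·2^k − 3) + 3 = 9·2^{k+1} − 6 + 3 = 9·2^{k+1} − 3.
So the formula holds for k+1, and by induction |T[n]| = 9·2^n − 3 for all n ≥ 0.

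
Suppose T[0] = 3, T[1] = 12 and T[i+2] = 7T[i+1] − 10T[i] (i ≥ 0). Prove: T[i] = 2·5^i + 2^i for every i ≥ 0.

Base cases: T[0] = 3 and 2·5^0 + 2^0 = 3; T[1] = 12 and 2·5^1 + 2^1 = 12.
Assume T[t] = 2·5^t + 2^t for all 0 ≤ t ≤ j, where j ≥ 1.
Then T[j+1] = 7T[j] − 10T[j−1] = 7·(2·5^j + 2^j) − 10·(2·5^{j−1} + 2^{j−1}) = 2·(7·5 − 10)5^{j−1} + (7·2 − 10)2^{j−1} = 50·5^{j−1} + 4·2^{j−1} = 2·5^{j+1} + 2^{j+1}.
This completes the inductive step, so T[i] = 2·5^i + 2^i for all i ≥ 0.

T[i] = 2·5^i + 2^i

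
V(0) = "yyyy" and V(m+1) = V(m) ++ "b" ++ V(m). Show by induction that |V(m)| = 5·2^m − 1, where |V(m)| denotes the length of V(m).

Base case: |V(0)| = 4, and 5·2^0 − 1 = 4.
Assume |V(k)| = 5·2^k − 1.
Then |V(k+1)| = |V(k)| + 1 + |V(k)| = 2|V(k)| + 1 = 2(5·2^k − 1) + 1 = 5·2^{k+1} − 2 + 1 = 5·2^{k+1} − 1.
So the formula holds for k+1, and by induction |V(m)| = 5·2^m − 1 for all m ≥ 0.

|V(m)| = 5·2^m − 1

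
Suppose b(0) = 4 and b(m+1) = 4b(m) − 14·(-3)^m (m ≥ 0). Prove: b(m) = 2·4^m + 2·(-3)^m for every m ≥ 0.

Base case: b(0) = 4, and 2·4^0 + 2·(-3)^0 = 2 + 2 = 4.
Assume b(r) = 2·4^r + 2·(-3)^r for some r ≥ 0.
Then b(r+1) = 4b(r) − 14·(-3)^r = 4·(2·4^r + 2·(-3)^r) − 14·(-3)^r = 2·4^{r+1} + 8·(-3)^r − 14·(-3)^r = 2·4^{r+1} − 6·(-3)^r = 2·4^{r+1} + 2·(-3)^{r+1}.
This completes the inductive step, so b(m) = 2·4^m + 2·(-3)^m for all m ≥ 0.

b(m) = 2·4^m + 2·(-3)^m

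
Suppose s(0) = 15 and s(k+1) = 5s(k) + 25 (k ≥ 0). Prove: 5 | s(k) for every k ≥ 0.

Base case: s(0) = 15 = 5·3, so 5 | s(0).
Assume 5 | s(r), so s(r) = 5t for some integer t.
Then s(r+1) = 5s(r) + 25 = 5·(5t) + 25 = 5(5t + 5), so 5 | s(r+1).
So the property holds for r+1, and by induction 5 | s(k) for all k ≥ 0.

5 | s(k)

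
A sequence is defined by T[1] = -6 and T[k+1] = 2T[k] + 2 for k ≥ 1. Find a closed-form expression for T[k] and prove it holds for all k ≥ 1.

Claim: T[k] = -2^{k+1} − 2.

Base case: T[1] = -6, and -2^{1+1} − 2 = -4 − 2 = -6.
Assume T[r] = -2^{r+1} − 2 for some r ≥ 1.
Then T[r+1] = 2T[r] + 2 = 2·(-2^{r+1} − 2) + 2 = -2^{r+2} − 4 + 2 = -2^{r+2} − 2.
Hence T[k] = -2^{k+1} − 2 for every k ≥ 1, by induction.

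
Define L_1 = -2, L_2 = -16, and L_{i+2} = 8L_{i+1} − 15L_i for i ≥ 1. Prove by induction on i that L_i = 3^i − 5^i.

Base cases: L_1 = -2 and 3^1 − 5^1 = -2; L_2 = -16 and 3^2 − 5^2 = -16.
Assume L_j = 3^j − 5^j for all 1 ≤ j ≤ k, where k ≥ 2.
Then L_{k+1} = 8L_k − 15L_{k−1} = 8·(3^k − 5^k) − 15·(3^{k−1} − 5^{k−1}) = (8·3 − 15)3^{k−1} − (8·5 − 15)5^{k−1} = 9·3^{k−1} − 25·5^{k−1} = 3^{k+1} − 5^{k+1}.
So the formula holds for k+1, and by strong induction L_i = 3^i − 5^i for all i ≥ 1.

L_i = 3^i − 5^i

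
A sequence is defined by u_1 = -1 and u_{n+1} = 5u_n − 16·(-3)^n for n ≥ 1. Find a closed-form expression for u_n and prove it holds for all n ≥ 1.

Claim: u_n = 5^n + 2·(-3)^n.

Base case: u_1 = -1, and 5^1 + 2·(-3)^1 = 5 − 6 = -1.
Assume u_k = 5^k + 2·(-3)^k for some k ≥ 1.
Then u_{k+1} = 5u_k − 16·(-3)^k = 5·(5^k + 2·(-3)^k) − 16·(-3)^k = 5^{k+1} + 10·(-3)^k − 16·(-3)^k = 5^{k+1} − 6·(-3)^k = 5^{k+1} + 2·(-3)^{k+1}.
By induction, u_n = 5^n + 2·(-3)^n for all n ≥ 1.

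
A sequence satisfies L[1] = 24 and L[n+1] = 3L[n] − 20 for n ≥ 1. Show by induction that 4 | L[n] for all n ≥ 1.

Base case: L[1] = 24 = 4·6, so 4 | L[1].
Assume 4 | L[j], so L[j] = 4t for some integer t.
Then L[j+1] = 3L[j] − 20 = 3·(4t) − 20 = 4(3t − 5), so 4 | L[j+1].
By induction, 4 | L[n] for all n ≥ 1.

4 | L[n]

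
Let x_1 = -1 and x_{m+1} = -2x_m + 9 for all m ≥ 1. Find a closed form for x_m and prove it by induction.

Claim: x_m = 2·(-2)^m + 3.

Base case: x_1 = -1, and 2·(-2)^1 + 3 = -4 + 3 = -1.
Assume x_j = 2·(-2)^j + 3 for some j ≥ 1.
Then x_{j+1} = -2x_j + 9 = -2·(2·(-2)^j + 3) + 9 = -4·(-2)^j − 6 + 9 = 2·(-2)^{j+1} + 3.
Hence x_m = 2·(-2)^m + 3 for every m ≥ 1, by induction.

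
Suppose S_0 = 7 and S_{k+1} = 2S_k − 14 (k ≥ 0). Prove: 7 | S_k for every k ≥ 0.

Base case: S_0 = 7 = 7·1, so 7 | S_0.
Assume 7 | S_j, so S_j = 7t for some integer t.
Then S_{j+1} = 2S_j − 14 = 2·(7t) − 14 = 7(2t − 2), so 7 | S_{j+1}.
So the property holds for j+1, and by induction 7 | S_k for all k ≥ 0.

7 | S_k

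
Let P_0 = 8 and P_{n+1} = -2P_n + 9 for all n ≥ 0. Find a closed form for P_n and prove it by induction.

Claim: P_n = 5·(-2)^n + 3.

Base case: P_0 = 8, and 5·(-2)^0 + 3 = 5 + 3 = 8.
Assume P_m = 5·(-2)^m + 3 for some m ≥ 0.
Then P_{m+1} = -2P_m + 9 = -2·(5·(-2)^m + 3) + 9 = -10·(-2)^m − 6 + 9 = 5·(-2)^{m+1} + 3.
By induction, P_n = 5·(-2)^n + 3 for all n ≥ 0.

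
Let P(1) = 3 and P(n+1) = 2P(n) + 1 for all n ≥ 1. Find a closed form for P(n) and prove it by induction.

Claim: P(n) = 2^{n+1} − 1.

Base case: P(1) = 3, and 2^{1+1} − 1 = 4 − 1 = 3.
Assume P(k) = 2^{k+1} − 1 for some k ≥ 1.
Then P(k+1) = 2P(k) + 1 = 2·(2^{k+1} − 1) + 1 = 2^{k+2} − 2 + 1 = 2^{k+2} − 1.
Hence P(n) = 2^{n+1} − 1 for every n ≥ 1, by induction.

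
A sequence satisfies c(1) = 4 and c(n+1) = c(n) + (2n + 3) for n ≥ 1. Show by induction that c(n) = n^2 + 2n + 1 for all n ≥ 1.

Base case: c(1) = 4, and 1^2 + 2·1 + 1 = 4.
Assume c(k) = k^2 + 2k + 1.
Then c(k+1) = c(k) + (2k + 3) = (k^2 + 2k + 1) + (2k + 3) = k^2 + 4k + 4,
and (k+1)^2 + 2·(k+1) + 1 = k^2 + 4k + 4.
Hence c(n) = n^2 + 2n + 1 for every n ≥ 1, by induction.

c(n) = n^2 + 2n + 1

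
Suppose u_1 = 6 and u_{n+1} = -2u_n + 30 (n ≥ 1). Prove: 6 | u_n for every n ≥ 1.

Base case: u_1 = 6 = 6·1, so 6 | u_1.
Assume 6 | u_m, so u_m = 6t for some integer t.
Then u_{m+1} = -2u_m + 30 = -2·(6t) + 30 = 6(-2t + 5), so 6 | u_{m+1}.
So the property holds for m+1, and by induction 6 | u_n for all n ≥ 1.

6 | u_n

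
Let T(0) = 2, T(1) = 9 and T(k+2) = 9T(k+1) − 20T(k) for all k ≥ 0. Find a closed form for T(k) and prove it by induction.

Claim: T(k) = 5^k + 4^k.

Base cases: T(0) = 2 and 5^0 + 4^0 = 2; T(1) = 9 and 5^1 + 4^1 = 9.
Assume T(j) = 5^j + 4^j for all 0 ≤ j ≤ m, where m ≥ 1.
Then T(m+1) = 9T(m) − 20T(m−1) = 9·(5^m + 4^m) − 20·(5^{m−1} + 4^{m−1}) = (9·5 − 20)5^{m−1} + (9·4 − 20)4^{m−1} = 25·5^{m−1} + 16·4^{m−1} = 5^{m+1} + 4^{m+1}.
By strong induction, T(k) = 5^k + 4^k for all k ≥ 0.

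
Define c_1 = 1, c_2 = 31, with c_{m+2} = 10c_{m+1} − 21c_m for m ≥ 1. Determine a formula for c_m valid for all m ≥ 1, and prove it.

Claim: c_m = 7^m − 2·3^m.

Base cases: c_1 = 1 and 7^1 − 2·3^1 = 1; c_2 = 31 and 7^2 − 2·3^2 = 31.
Assume c_j = 7^j − 2·3^j for all 1 ≤ j ≤ k, where k ≥ 2.
Then c_{k+1} = 10c_k − 21c_{k−1} = 10·(7^k − 2·3^k) − 21·(7^{k−1} − 2·3^{k−1}) = (10·7 − 21)7^{k−1} − 2·(10·3 − 21)3^{k−1} = 49·7^{k−1} − 18·3^{k−1} = 7^{k+1} − 2·3^{k+1}.
So the formula holds for k+1, and by strong induction c_m = 7^m − 2·3^m for all m ≥ 1.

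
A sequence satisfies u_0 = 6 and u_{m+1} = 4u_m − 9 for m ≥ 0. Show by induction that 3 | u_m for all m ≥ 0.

Base case: u_0 = 6 = 3·2, so 3 | u_0.
Assume 3 | u_k, so u_k = 3t for some integer t.
Then u_{k+1} = 4u_k − 9 = 4·(3t) − 9 = 3(4t − 3), so 3 | u_{k+1}.
By induction, 3 | u_m for all m ≥ 0.

3 | u_m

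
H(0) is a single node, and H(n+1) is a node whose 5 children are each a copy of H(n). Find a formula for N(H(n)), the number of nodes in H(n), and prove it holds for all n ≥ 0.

Claim: N(H(n)) = (5^{n+1} − 1)/4.

Base case: N(H(0)) = 1, and (5^{0+1} − 1)/4 = 1.
Assume N(H(k)) = (5^{k+1} − 1)/4.
Then N(H(k+1)) = 1 + 5N(H(k)) = 1 + 5·(5^{k+1} − 1)/4 = 1 + (5^{k+2} − 5)/4 = (4 + 5^{k+2} − 5)/4 = (5^{k+2} − 1)/4.
So the formula holds for k+1, and by induction N(H(n)) = (5^{n+1} − 1)/4 for all n ≥ 0.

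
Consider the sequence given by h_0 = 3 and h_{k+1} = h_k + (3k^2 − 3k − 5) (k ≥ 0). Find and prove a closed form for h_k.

Claim: h_k = k^3 − 3k^2 − 3k + 3.

Base case: h_0 = 3, and 0^3 − 3·0^2 − 3·0 + 3 = 3.
Assume h_j = j^3 − 3j^2 − 3j + 3.
Then h_{j+1} = h_j + (3j^2 − 3j − 5) = (j^3 − 3j^2 − 3j + 3) + (3j^2 − 3j − 5) = j^3 − 6j − 2,
and (j+1)^3 − 3·(j+1)^2 − 3·(j+1) + 3 = j^3 − 6j − 2.
This completes the inductive step, so h_k = k^3 − 3k^2 − 3k + 3 for all k ≥ 0.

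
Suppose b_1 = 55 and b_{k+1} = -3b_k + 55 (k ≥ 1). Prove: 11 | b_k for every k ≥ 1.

Base case: b_1 = 55 = 11·5, so 11 | b_1.
Assume 11 | b_r, so b_r = 11t for some integer t.
Then b_{r+1} = -3b_r + 55 = -3·(11t) + 55 = 11(-3t + 5), so 11 | b_{r+1}.
Hence 11 | b_k for every k ≥ 1, by induction.

11 | b_k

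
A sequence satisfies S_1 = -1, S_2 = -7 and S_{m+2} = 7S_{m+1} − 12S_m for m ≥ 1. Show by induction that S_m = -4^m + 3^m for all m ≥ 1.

Base cases: S_1 = -1 and -4^1 + 3^1 = -1; S_2 = -7 and -4^2 + 3^2 = -7.
Assume S_i = -4^i + 3^i for all 1 ≤ i ≤ j, where j ≥ 2.
Then S_{j+1} = 7S_j − 12S_{j−1} = 7·(-4^j + 3^j) − 12·(-4^{j−1} + 3^{j−1}) = -(7·4 − 12)4^{j−1} + (7·3 − 12)3^{j−1} = -16·4^{j−1} + 9·3^{j−1} = -4^{j+1} + 3^{j+1}.
By strong induction, S_m = -4^m + 3^m for all m ≥ 1.

S_m = -4^m + 3^m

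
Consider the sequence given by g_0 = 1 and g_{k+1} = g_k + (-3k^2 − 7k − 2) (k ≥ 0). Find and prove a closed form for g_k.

Claim: g_k = -k^3 − 2k^2 + k + 1.

Base case: g_0 = 1, and -0^3 − 2·0^2 + 0 + 1 = 1.
Assume g_r = -r^3 − 2r^2 + r + 1.
Then g_{r+1} = g_r + (-3r^2 − 7r − 2) = (-r^3 − 2r^2 + r + 1) + (-3r^2 − 7r − 2) = -r^3 − 5r^2 − 6r − 1,
and -(r+1)^3 − 2·(r+1)^2 + (r+1) + 1 = -r^3 − 5r^2 − 6r − 1.
By induction, g_k = -k^3 − 2k^2 + k + 1 for all k ≥ 0.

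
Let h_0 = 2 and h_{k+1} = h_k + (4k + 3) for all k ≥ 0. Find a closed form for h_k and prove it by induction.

Claim: h_k = 2k^2 + k + 2.

Base case: h_0 = 2, and 2·0^2 + 0 + 2 = 2.
Assume h_j = 2j^2 + j + 2.
Then h_{j+1} = h_j + (4j + 3) = (2j^2 + j + 2) + (4j + 3) = 2j^2 + 5j + 5,
and 2·(j+1)^2 + (j+1) + 2 = 2j^2 + 5j + 5.
This completes the inductive step, so h_k = 2k^2 + k + 2 for all k ≥ 0.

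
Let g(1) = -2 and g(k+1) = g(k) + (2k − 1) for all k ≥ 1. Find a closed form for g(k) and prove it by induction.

Claim: g(k) = k^2 − 2k − 1.

Base case: g(1) = -2, and 1^2 − 2·1 − 1 = -2.
Assume g(j) = j^2 − 2j − 1.
Then g(j+1) = g(j) + (2j − 1) = (j^2 − 2j − 1) + (2j − 1) = j^2 − 2,
and (j+1)^2 − 2·(j+1) − 1 = j^2 − 2.
Hence g(k) = k^2 − 2k − 1 for every k ≥ 1, by induction.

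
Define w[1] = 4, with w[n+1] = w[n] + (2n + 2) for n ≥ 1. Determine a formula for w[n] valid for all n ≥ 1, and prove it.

Claim: w[n] = n^2 + n + 2.

Base case: w[1] = 4, and 1^2 + 1 + 2 = 4.
Assume w[j] = j^2 + j + 2.
Then w[j+1] = w[j] + (2j + 2) = (j^2 + j + 2) + (2j + 2) = j^2 + 3j + 4,
and (j+1)^2 + (j+1) + 2 = j^2 + 3j + 4.
Hence w[n] = n^2 + n + 2 for every n ≥ 1, by induction.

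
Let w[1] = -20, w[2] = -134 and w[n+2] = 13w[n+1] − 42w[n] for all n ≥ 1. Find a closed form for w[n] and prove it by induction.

Claim: w[n] = -6^n − 2·7^n.

Base cases: w[1] = -20 and -6^1 − 2·7^1 = -20; w[2] = -134 and -6^2 − 2·7^2 = -134.
Assume w[j] = -6^j − 2·7^j for all 1 ≤ j ≤ k, where k ≥ 2.
Then w[k+1] = 13w[k] − 42w[k−1] = 13·(-6^k − 2·7^k) − 42·(-6^{k−1} − 2·7^{k−1}) = -(13·6 − 42)6^{k−1} − 2·(13·7 − 42)7^{k−1} = -36·6^{k−1} − 98·7^{k−1} = -6^{k+1} − 2·7^{k+1}.
By strong induction, w[n] = -6^n − 2·7^n for all n ≥ 1.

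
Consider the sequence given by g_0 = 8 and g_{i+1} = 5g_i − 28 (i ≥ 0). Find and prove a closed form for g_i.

Claim: g_i = 5^i + 7.

Base case: g_0 = 8, and 5^0 + 7 = 1 + 7 = 8.
Assume g_k = 5^k + 7 for some k ≥ 0.
Then g_{k+1} = 5g_k − 28 = 5·(5^k + 7) − 28 = 5^{k+1} + 35 − 28 = 5^{k+1} + 7.
By induction, g_i = 5^i + 7 for all i ≥ 0.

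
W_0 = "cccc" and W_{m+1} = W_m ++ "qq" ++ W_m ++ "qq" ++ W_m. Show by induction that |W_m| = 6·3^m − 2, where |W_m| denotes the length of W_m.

Base case: |W_0| = 4, and 6·3^0 − 2 = 4.
Assume |W_j| = 6·3^j − 2.
Then |W_{j+1}| = 3|W_j| + 4 = 3(6·3^j − 2) + 4 = 6·3^{j+1} − 6 + 4 = 6·3^{j+1} − 2.
Hence |W_m| = 6·3^m − 2 for every m ≥ 0, by induction.

|W_m| = 6·3^m − 2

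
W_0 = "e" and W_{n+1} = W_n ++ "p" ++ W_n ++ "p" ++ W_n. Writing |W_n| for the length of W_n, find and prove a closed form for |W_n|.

Claim: |W_n| = 2·3^n − 1.

Base case: |W_0| = 1, and 2·3^0 − 1 = 1.
Assume |W_m| = 2·3^m − 1.
Then |W_{m+1}| = 3|W_m| + 2 = 3(2·3^m − 1) + 2 = 2·3^{m+1} − 3 + 2 = 2·3^{m+1} − 1.
Hence |W_n| = 2·3^n − 1 for every n ≥ 0, by induction.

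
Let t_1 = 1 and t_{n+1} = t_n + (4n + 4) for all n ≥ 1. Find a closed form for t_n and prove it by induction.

Claim: t_n = 2n^2 + 2n − 3.

Base case: t_1 = 1, and 2·1^2 + 2·1 − 3 = 1.
Assume t_j = 2j^2 + 2j − 3.
Then t_{j+1} = t_j + (4j + 4) = (2j^2 + 2j − 3) + (4j + 4) = 2j^2 + 6j + 1,
and 2·(j+1)^2 + 2·(j+1) − 3 = 2j^2 + 6j + 1.
Hence t_n = 2n^2 + 2n − 3 for every n ≥ 1, by induction.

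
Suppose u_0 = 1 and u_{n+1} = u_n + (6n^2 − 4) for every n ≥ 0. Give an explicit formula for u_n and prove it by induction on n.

Claim: u_n = 2n^3 − 3n^2 − 3n + 1.

Base case: u_0 = 1, and 2·0^3 − 3·0^2 − 3·0 + 1 = 1.
Assume u_m = 2m^3 − 3m^2 − 3m + 1.
Then u_{m+1} = u_m + (6m^2 − 4) = (2m^3 − 3m^2 − 3m + 1) + (6m^2 − 4) = 2m^3 + 3m^2 − 3m − 3,
and 2·(m+1)^3 − 3·(m+1)^2 − 3·(m+1) + 1 = 2m^3 + 3m^2 − 3m − 3.
By induction, u_n = 2n^3 − 3n^2 − 3n + 1 for all n ≥ 0.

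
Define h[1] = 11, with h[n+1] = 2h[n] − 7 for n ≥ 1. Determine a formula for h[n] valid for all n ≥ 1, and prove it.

Claim: h[n] = 2^{n+1} + 7.

Base case: h[1] = 11, and 2^{1+1} + 7 = 4 + 7 = 11.
Assume h[m] = 2^{m+1} + 7 for some m ≥ 1.
Then h[m+1] = 2h[m] − 7 = 2·(2^{m+1} + 7) − 7 = 2^{m+2} + 14 − 7 = 2^{m+2} + 7.
By induction, h[n] = 2^{n+1} + 7 for all n ≥ 1.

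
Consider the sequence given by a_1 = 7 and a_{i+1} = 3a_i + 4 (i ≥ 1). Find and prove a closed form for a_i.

Claim: a_i = 3^{i+1} − 2.

Base case: a_1 = 7, and 3^{1+1} − 2 = 9 − 2 = 7.
Assume a_r = 3^{r+1} − 2 for some r ≥ 1.
Then a_{r+1} = 3a_r + 4 = 3·(3^{r+1} − 2) + 4 = 3^{r+2} − 6 + 4 = 3^{r+2} − 2.
This completes the inductive step, so a_i = 3^{i+1} − 2 for all i ≥ 1.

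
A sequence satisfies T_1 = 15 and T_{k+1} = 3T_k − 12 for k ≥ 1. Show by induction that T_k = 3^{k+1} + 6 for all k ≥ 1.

Base case: T_1 = 15, and 3^{1+1} + 6 = 9 + 6 = 15.
Assume T_m = 3^{m+1} + 6 for some m ≥ 1.
Then T_{m+1} = 3T_m − 12 = 3·(3^{m+1} + 6) − 12 = 3^{m+2} + 18 − 12 = 3^{m+2} + 6.
This completes the inductive step, so T_k = 3^{k+1} + 6 for all k ≥ 1.

T_k = 3^{k+1} + 6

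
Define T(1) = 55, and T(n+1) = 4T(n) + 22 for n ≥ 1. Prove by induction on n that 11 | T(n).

Base case: T(1) = 55 = 11·5, so 11 | T(1).
Assume 11 | T(r), so T(r) = 11t for some integer t.
Then T(r+1) = 4T(r) + 22 = 4·(11t) + 22 = 11(4t + 2), so 11 | T(r+1).
This completes the inductive step, so 11 | T(n) for all n ≥ 1.

11 | T(n)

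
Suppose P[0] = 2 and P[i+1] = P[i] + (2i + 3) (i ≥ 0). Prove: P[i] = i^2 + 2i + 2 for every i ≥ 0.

Base case: P[0] = 2, and 0^2 + 2·0 + 2 = 2.
Assume P[j] = j^2 + 2j + 2.
Then P[j+1] = P[j] + (2j + 3) = (j^2 + 2j + 2) + (2j + 3) = j^2 + 4j + 5,
and (j+1)^2 + 2·(j+1) + 2 = j^2 + 4j + 5.
This completes the inductive step, so P[i] = i^2 + 2i + 2 for all i ≥ 0.

P[i] = i^2 + 2i + 2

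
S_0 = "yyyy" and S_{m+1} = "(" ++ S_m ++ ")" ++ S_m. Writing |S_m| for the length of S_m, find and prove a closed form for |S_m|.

Claim: |S_m| = 6·2^m − 2.

Base case: |S_0| = 4, and 6·2^0 − 2 = 4.
Assume |S_r| = 6·2^r − 2.
Then |S_{r+1}| = 1 + |S_r| + 1 + |S_r| = 2|S_r| + 2 = 2(6·2^r − 2) + 2 = 6·2^{r+1} − 4 + 2 = 6·2^{r+1} − 2.
Hence |S_m| = 6·2^m − 2 for every m ≥ 0, by induction.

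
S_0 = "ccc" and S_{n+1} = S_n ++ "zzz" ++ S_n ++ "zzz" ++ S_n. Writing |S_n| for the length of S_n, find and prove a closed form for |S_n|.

Claim: |S_n| = 6·3^n − 3.

Base case: |S_0| = 3, and 6·3^0 − 3 = 3.
Assume |S_r| = 6·3^r − 3.
Then |S_{r+1}| = 3|S_r| + 6 = 3(6·3^r − 3) + 6 = 6·3^{r+1} − 9 + 6 = 6·3^{r+1} − 3.
By induction, |S_n| = 6·3^n − 3 for all n ≥ 0.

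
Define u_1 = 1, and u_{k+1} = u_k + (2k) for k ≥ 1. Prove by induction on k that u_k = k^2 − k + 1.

Base case: u_1 = 1, and 1^2 − 1 + 1 = 1.
Assume u_j = j^2 − j + 1.
Then u_{j+1} = u_j + (2j) = (j^2 − j + 1) + (2j) = j^2 + j + 1,
and (j+1)^2 − (j+1) + 1 = j^2 + j + 1.
Hence u_k = k^2 − k + 1 for every k ≥ 1, by induction.

u_k = k^2 − k + 1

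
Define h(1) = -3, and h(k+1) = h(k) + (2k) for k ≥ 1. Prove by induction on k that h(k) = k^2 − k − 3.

Base case: h(1) = -3, and 1^2 − 1 − 3 = -3.
Assume h(r) = r^2 − r − 3.
Then h(r+1) = h(r) + (2r) = (r^2 − r − 3) + (2r) = r^2 + r − 3,
and (r+1)^2 − (r+1) − 3 = r^2 + r − 3.
Hence h(k) = k^2 − k − 3 for every k ≥ 1, by induction.

h(k) = k^2 − k − 3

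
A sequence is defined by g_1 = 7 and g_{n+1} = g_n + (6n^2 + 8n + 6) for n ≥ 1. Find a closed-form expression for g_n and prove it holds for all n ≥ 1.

Claim: g_n = 2n^3 + n^2 + 3n + 1.

Base case: g_1 = 7, and 2·1^3 + 1^2 + 3·1 + 1 = 7.
Assume g_m = 2m^3 + m^2 + 3m + 1.
Then g_{m+1} = g_m + (6m^2 + 8m + 6) = (2m^3 + m^2 + 3m + 1) + (6m^2 + 8m + 6) = 2m^3 + 7m^2 + 11m + 7,
and 2·(m+1)^3 + (m+1)^2 + 3·(m+1) + 1 = 2m^3 + 7m^2 + 11m + 7.
Hence g_n = 2n^3 + n^2 + 3n + 1 for every n ≥ 1, by induction.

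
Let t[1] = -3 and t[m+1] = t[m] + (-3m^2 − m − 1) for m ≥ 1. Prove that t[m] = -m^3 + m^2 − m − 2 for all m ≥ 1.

Base case: t[1] = -3, and -1^3 + 1^2 − 1 − 2 = -3.
Assume t[k] = -k^3 + k^2 − k − 2.
Then t[k+1] = t[k] + (-3k^2 − k − 1) = (-k^3 + k^2 − k − 2) + (-3k^2 − k − 1) = -k^3 − 2k^2 − 2k − 3,
and -(k+1)^3 + (k+1)^2 − (k+1) − 2 = -k^3 − 2k^2 − 2k − 3.
This completes the inductive step, so t[m] = -m^3 + m^2 − m − 2 for all m ≥ 1.

t[m] = -m^3 + m^2 − m − 2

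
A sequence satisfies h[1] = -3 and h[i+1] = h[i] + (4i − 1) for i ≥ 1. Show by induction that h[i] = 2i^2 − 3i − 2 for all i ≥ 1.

Base case: h[1] = -3, and 2·1^2 − 3·1 − 2 = -3.
Assume h[m] = 2m^2 − 3m − 2.
Then h[m+1] = h[m] + (4m − 1) = (2m^2 − 3m − 2) + (4m − 1) = 2m^2 + m − 3,
and 2·(m+1)^2 − 3·(m+1) − 2 = 2m^2 + m − 3.
Hence h[i] = 2i^2 − 3i − 2 for every i ≥ 1, by induction.

h[i] = 2i^2 − 3i − 2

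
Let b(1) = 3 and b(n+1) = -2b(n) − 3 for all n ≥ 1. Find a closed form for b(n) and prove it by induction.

Claim: b(n) = -2·(-2)^n − 1.

Base case: b(1) = 3, and -2·(-2)^1 − 1 = 4 − 1 = 3.
Assume b(r) = -2·(-2)^r − 1 for some r ≥ 1.
Then b(r+1) = -2b(r) − 3 = -2·(-2·(-2)^r − 1) − 3 = 4·(-2)^r + 2 − 3 = -2·(-2)^{r+1} − 1.
So the formula holds for r+1, and by induction b(n) = -2·(-2)^n − 1 for all n ≥ 1.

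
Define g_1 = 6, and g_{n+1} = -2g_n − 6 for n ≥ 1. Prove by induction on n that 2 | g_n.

Base case: g_1 = 6 = 2·3, so 2 | g_1.
Assume 2 | g_k, so g_k = 2t for some integer t.
Then g_{k+1} = -2g_k − 6 = -2·(2t) − 6 = 2(-2t − 3), so 2 | g_{k+1}.
By induction, 2 | g_n for all n ≥ 1.

2 | g_n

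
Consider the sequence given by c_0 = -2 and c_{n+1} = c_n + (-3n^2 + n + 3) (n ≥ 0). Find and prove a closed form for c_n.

Claim: c_n = -n^3 + 2n^2 + 2n − 2.

Base case: c_0 = -2, and -0^3 + 2·0^2 + 2·0 − 2 = -2.
Assume c_m = -m^3 + 2m^2 + 2m − 2.
Then c_{m+1} = c_m + (-3m^2 + m + 3) = (-m^3 + 2m^2 + 2m − 2) + (-3m^2 + m + 3) = -m^3 − m^2 + 3m + 1,
and -(m+1)^3 + 2·(m+1)^2 + 2·(m+1) − 2 = -m^3 − m^2 + 3m + 1.
Hence c_n = -n^3 + 2n^2 + 2n − 2 for every n ≥ 0, by induction.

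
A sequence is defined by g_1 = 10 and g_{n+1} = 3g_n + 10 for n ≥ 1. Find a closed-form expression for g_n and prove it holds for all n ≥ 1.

Claim: g_n = 5·3^n − 5.

Base case: g_1 = 10, and 5·3^1 − 5 = 15 − 5 = 10.
Assume g_r = 5·3^r − 5 for some r ≥ 1.
Then g_{r+1} = 3g_r + 10 = 3·(5·3^r − 5) + 10 = 15·3^r − 15 + 10 = 5·3^{r+1} − 5.
By induction, g_n = 5·3^n − 5 for all n ≥ 1.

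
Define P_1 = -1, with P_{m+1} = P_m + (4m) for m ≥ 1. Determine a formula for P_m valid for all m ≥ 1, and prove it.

Claim: P_m = 2m^2 − 2m − 1.

Base case: P_1 = -1, and 2·1^2 − 2·1 − 1 = -1.
Assume P_k = 2k^2 − 2k − 1.
Then P_{k+1} = P_k + (4k) = (2k^2 − 2k − 1) + (4k) = 2k^2 + 2k − 1,
and 2·(k+1)^2 − 2·(k+1) − 1 = 2k^2 + 2k − 1.
This completes the inductive step, so P_m = 2m^2 − 2m − 1 for all m ≥ 1.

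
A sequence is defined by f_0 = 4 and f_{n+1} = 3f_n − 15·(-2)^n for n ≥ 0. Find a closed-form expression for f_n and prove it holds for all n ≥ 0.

Claim: f_n = 3^n + 3·(-2)^n.

Base case: f_0 = 4, and 3^0 + 3·(-2)^0 = 1 + 3 = 4.
Assume f_r = 3^r + 3·(-2)^r for some r ≥ 0.
Then f_{r+1} = 3f_r − 15·(-2)^r = 3·(3^r + 3·(-2)^r) − 15·(-2)^r = 3^{r+1} + 9·(-2)^r − 15·(-2)^r = 3^{r+1} − 6·(-2)^r = 3^{r+1} + 3·(-2)^{r+1}.
Hence f_n = 3^n + 3·(-2)^n for every n ≥ 0, by induction.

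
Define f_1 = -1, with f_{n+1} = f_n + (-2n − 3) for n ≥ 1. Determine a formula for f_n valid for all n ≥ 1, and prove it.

Claim: f_n = -n^2 − 2n + 2.

Base case: f_1 = -1, and -1^2 − 2·1 + 2 = -1.
Assume f_m = -m^2 − 2m + 2.
Then f_{m+1} = f_m + (-2m − 3) = (-m^2 − 2m + 2) + (-2m − 3) = -m^2 − 4m − 1,
and -(m+1)^2 − 2·(m+1) + 2 = -m^2 − 4m − 1.
This completes the inductive step, so f_n = -n^2 − 2n + 2 for all n ≥ 1.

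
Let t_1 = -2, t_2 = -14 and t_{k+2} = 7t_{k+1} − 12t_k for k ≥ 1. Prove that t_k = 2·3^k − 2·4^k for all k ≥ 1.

Base cases: t_1 = -2 and 2·3^1 − 2·4^1 = -2; t_2 = -14 and 2·3^2 − 2·4^2 = -14.
Assume t_i = 2·3^i − 2·4^i for all 1 ≤ i ≤ j, where j ≥ 2.
Then t_{j+1} = 7t_j − 12t_{j−1} = 7·(2·3^j − 2·4^j) − 12·(2·3^{j−1} − 2·4^{j−1}) = 2·(7·3 − 12)3^{j−1} − 2·(7·4 − 12)4^{j−1} = 18·3^{j−1} − 32·4^{j−1} = 2·3^{j+1} − 2·4^{j+1}.
So the formula holds for j+1, and by strong induction t_k = 2·3^k − 2·4^k for all k ≥ 1.

t_k = 2·3^k − 2·4^k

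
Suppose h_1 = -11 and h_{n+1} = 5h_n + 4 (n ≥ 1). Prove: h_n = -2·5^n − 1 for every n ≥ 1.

Base case: h_1 = -11, and -2·5^1 − 1 = -10 − 1 = -11.
Assume h_m = -2·5^m − 1 for some m ≥ 1.
Then h_{m+1} = 5h_m + 4 = 5·(-2·5^m − 1) + 4 = -10·5^m − 5 + 4 = -2·5^{m+1} − 1.
By induction, h_n = -2·5^n − 1 for all n ≥ 1.

h_n = -2·5^n − 1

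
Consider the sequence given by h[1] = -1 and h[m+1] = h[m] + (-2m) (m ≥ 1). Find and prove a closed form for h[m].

Claim: h[m] = -m^2 + m − 1.

Base case: h[1] = -1, and -1^2 + 1 − 1 = -1.
Assume h[r] = -r^2 + r − 1.
Then h[r+1] = h[r] + (-2r) = (-r^2 + r − 1) + (-2r) = -r^2 − r − 1,
and -(r+1)^2 + (r+1) − 1 = -r^2 − r − 1.
Hence h[m] = -m^2 + m − 1 for every m ≥ 1, by induction.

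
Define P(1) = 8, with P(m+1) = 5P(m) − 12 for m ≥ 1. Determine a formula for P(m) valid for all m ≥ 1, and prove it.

Claim: P(m) = 5^m + 3.

Base case: P(1) = 8, and 5^1 + 3 = 5 + 3 = 8.
Assume P(j) = 5^j + 3 for some j ≥ 1.
Then P(j+1) = 5P(j) − 12 = 5·(5^j + 3) − 12 = 5^{j+1} + 15 − 12 = 5^{j+1} + 3.
Hence P(m) = 5^m + 3 for every m ≥ 1, by induction.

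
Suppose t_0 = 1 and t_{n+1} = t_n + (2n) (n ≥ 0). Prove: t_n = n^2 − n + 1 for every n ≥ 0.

Base case: t_0 = 1, and 0^2 − 0 + 1 = 1.
Assume t_j = j^2 − j + 1.
Then t_{j+1} = t_j + (2j) = (j^2 − j + 1) + (2j) = j^2 + j + 1,
and (j+1)^2 − (j+1) + 1 = j^2 + j + 1.
By induction, t_n = n^2 − n + 1 for all n ≥ 0.

t_n = n^2 − n + 1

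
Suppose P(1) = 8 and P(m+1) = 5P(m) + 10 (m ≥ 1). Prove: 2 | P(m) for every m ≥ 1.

Base case: P(1) = 8 = 2·4, so 2 | P(1).
Assume 2 | P(r), so P(r) = 2t for some integer t.
Then P(r+1) = 5P(r) + 10 = 5·(2t) + 10 = 2(5t + 5), so 2 | P(r+1).
Hence 2 | P(m) for every m ≥ 1, by induction.

2 | P(m)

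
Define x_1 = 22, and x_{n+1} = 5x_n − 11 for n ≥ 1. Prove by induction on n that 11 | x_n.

Base case: x_1 = 22 = 11·2, so 11 | x_1.
Assume 11 | x_r, so x_r = 11t for some integer t.
Then x_{r+1} = 5x_r − 11 = 5·(11t) − 11 = 11(5t − 1), so 11 | x_{r+1}.
Hence 11 | x_n for every n ≥ 1, by induction.

11 | x_n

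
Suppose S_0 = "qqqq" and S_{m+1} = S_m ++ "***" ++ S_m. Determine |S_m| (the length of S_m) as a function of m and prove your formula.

Claim: |S_m| = 7·2^m − 3.

Base case: |S_0| = 4, and 7·2^0 − 3 = 4.
Assume |S_r| = 7·2^r − 3.
Then |S_{r+1}| = |S_r| + 3 + |S_r| = 2|S_r| + 3 = 2(7·2^r − 3) + 3 = 7·2^{r+1} − 6 + 3 = 7·2^{r+1} − 3.
This completes the inductive step, so |S_m| = 7·2^m − 3 for all m ≥ 0.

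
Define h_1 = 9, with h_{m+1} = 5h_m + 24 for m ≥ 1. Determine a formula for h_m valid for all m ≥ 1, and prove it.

Claim: h_m = 3·5^m − 6.

Base case: h_1 = 9, and 3·5^1 − 6 = 15 − 6 = 9.
Assume h_k = 3·5^k − 6 for some k ≥ 1.
Then h_{k+1} = 5h_k + 24 = 5·(3·5^k − 6) + 24 = 15·5^k − 30 + 24 = 3·5^{k+1} − 6.
So the formula holds for k+1, and by induction h_m = 3·5^m − 6 for all m ≥ 1.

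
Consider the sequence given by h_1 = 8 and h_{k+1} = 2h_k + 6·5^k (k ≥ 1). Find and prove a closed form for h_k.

Claim: h_k = -2^k + 2·5^k.

Base case: h_1 = 8, and -2^1 + 2·5^1 = -2 + 10 = 8.
Assume h_r = -2^r + 2·5^r for some r ≥ 1.
Then h_{r+1} = 2h_r + 6·5^r = 2·(-2^r + 2·5^r) + 6·5^r = -2^{r+1} + 4·5^r + 6·5^r = -2^{r+1} + 10·5^r = -2^{r+1} + 2·5^{r+1}.
Hence h_k = -2^k + 2·5^k for every k ≥ 1, by induction.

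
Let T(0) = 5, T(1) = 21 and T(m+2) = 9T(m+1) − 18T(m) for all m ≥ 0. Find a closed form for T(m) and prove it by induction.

Claim: T(m) = 3·3^m + 2·6^m.

Base cases: T(0) = 5 and 3·3^0 + 2·6^0 = 5; T(1) = 21 and 3·3^1 + 2·6^1 = 21.
Assume T(i) = 3·3^i + 2·6^i for all 0 ≤ i ≤ j, where j ≥ 1.
Then T(j+1) = 9T(j) − 18T(j−1) = 9·(3·3^j + 2·6^j) − 18·(3·3^{j−1} + 2·6^{j−1}) = 3·(9·3 − 18)3^{j−1} + 2·(9·6 − 18)6^{j−1} = 27·3^{j−1} + 72·6^{j−1} = 3·3^{j+1} + 2·6^{j+1}.
By strong induction, T(m) = 3·3^m + 2·6^m for all m ≥ 0.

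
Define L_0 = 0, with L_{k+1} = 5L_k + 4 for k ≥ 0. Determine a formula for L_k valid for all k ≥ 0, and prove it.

Claim: L_k = 5^k − 1.

Base case: L_0 = 0, and 5^0 − 1 = 1 − 1 = 0.
Assume L_j = 5^j − 1 for some j ≥ 0.
Then L_{j+1} = 5L_j + 4 = 5·(5^j − 1) + 4 = 5^{j+1} − 5 + 4 = 5^{j+1} − 1.
Hence L_k = 5^k − 1 for every k ≥ 0, by induction.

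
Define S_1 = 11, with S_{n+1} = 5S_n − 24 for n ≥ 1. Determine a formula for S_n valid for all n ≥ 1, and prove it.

Claim: S_n = 5^n + 6.

Base case: S_1 = 11, and 5^1 + 6 = 5 + 6 = 11.
Assume S_j = 5^j + 6 for some j ≥ 1.
Then S_{j+1} = 5S_j − 24 = 5·(5^j + 6) − 24 = 5^{j+1} + 30 − 24 = 5^{j+1} + 6.
Hence S_n = 5^n + 6 for every n ≥ 1, by induction.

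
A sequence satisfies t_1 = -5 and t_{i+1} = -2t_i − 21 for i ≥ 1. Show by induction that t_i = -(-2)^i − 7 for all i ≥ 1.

Base case: t_1 = -5, and -(-2)^1 − 7 = 2 − 7 = -5.
Assume t_k = -(-2)^k − 7 for some k ≥ 1.
Then t_{k+1} = -2t_k − 21 = -2·(-(-2)^k − 7) − 21 = 2·(-2)^k + 14 − 21 = -(-2)^{k+1} − 7.
Hence t_i = -(-2)^i − 7 for every i ≥ 1, by induction.

t_i = -(-2)^i − 7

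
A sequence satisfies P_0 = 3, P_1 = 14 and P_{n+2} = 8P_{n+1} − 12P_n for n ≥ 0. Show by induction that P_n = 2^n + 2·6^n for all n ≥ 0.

Base cases: P_0 = 3 and 2^0 + 2·6^0 = 3; P_1 = 14 and 2^1 + 2·6^1 = 14.
Assume P_j = 2^j + 2·6^j for all 0 ≤ j ≤ r, where r ≥ 1.
Then P_{r+1} = 8P_r − 12P_{r−1} = 8·(2^r + 2·6^r) − 12·(2^{r−1} + 2·6^{r−1}) = (8·2 − 12)2^{r−1} + 2·(8·6 − 12)6^{r−1} = 4·2^{r−1} + 72·6^{r−1} = 2^{r+1} + 2·6^{r+1}.
By strong induction, P_n = 2^n + 2·6^n for all n ≥ 0.

P_n = 2^n + 2·6^n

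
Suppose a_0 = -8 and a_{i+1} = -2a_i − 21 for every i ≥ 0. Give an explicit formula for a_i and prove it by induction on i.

Claim: a_i = -(-2)^i − 7.

Base case: a_0 = -8, and -(-2)^0 − 7 = -1 − 7 = -8.
Assume a_k = -(-2)^k − 7 for some k ≥ 0.
Then a_{k+1} = -2a_k − 21 = -2·(-(-2)^k − 7) − 21 = 2·(-2)^k + 14 − 21 = -(-2)^{k+1} − 7.
So the formula holds for k+1, and by induction a_i = -(-2)^i − 7 for all i ≥ 0.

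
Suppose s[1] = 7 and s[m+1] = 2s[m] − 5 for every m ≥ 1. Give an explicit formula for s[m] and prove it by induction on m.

Claim: s[m] = 2^m + 5.

Base case: s[1] = 7, and 2^1 + 5 = 2 + 5 = 7.
Assume s[j] = 2^j + 5 for some j ≥ 1.
Then s[j+1] = 2s[j] − 5 = 2·(2^j + 5) − 5 = 2^{j+1} + 10 − 5 = 2^{j+1} + 5.
This completes the inductive step, so s[m] = 2^m + 5 for all m ≥ 1.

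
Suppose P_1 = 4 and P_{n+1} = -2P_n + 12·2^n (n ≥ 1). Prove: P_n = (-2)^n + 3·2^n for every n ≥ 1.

Base case: P_1 = 4, and (-2)^1 + 3·2^1 = -2 + 6 = 4.
Assume P_j = (-2)^j + 3·2^j for some j ≥ 1.
Then P_{j+1} = -2P_j + 12·2^j = -2·((-2)^j + 3·2^j) + 12·2^j = (-2)^{j+1} − 6·2^j + 12·2^j = (-2)^{j+1} + 6·2^j = (-2)^{j+1} + 3·2^{j+1}.
This completes the inductive step, so P_n = (-2)^n + 3·2^n for all n ≥ 1.

P_n = (-2)^n + 3·2^n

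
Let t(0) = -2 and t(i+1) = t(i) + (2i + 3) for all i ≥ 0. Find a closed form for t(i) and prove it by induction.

Claim: t(i) = i^2 + 2i − 2.

Base case: t(0) = -2, and 0^2 + 2·0 − 2 = -2.
Assume t(m) = m^2 + 2m − 2.
Then t(m+1) = t(m) + (2m + 3) = (m^2 + 2m − 2) + (2m + 3) = m^2 + 4m + 1,
and (m+1)^2 + 2·(m+1) − 2 = m^2 + 4m + 1.
By induction, t(i) = i^2 + 2i − 2 for all i ≥ 0.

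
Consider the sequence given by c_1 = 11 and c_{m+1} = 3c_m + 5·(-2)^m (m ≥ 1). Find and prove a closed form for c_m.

Claim: c_m = 3·3^m − (-2)^m.

Base case: c_1 = 11, and 3·3^1 − (-2)^1 = 9 + 2 = 11.
Assume c_j = 3·3^j − (-2)^j for some j ≥ 1.
Then c_{j+1} = 3c_j + 5·(-2)^j = 3·(3·3^j − (-2)^j) + 5·(-2)^j = 3·3^{j+1} − 3·(-2)^j + 5·(-2)^j = 3·3^{j+1} + 2·(-2)^j = 3·3^{j+1} − (-2)^{j+1}.
By induction, c_m = 3·3^m − (-2)^m for all m ≥ 1.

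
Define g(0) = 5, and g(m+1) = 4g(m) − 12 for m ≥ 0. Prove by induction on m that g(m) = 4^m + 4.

Base case: g(0) = 5, and 4^0 + 4 = 1 + 4 = 5.
Assume g(j) = 4^j + 4 for some j ≥ 0.
Then g(j+1) = 4g(j) − 12 = 4·(4^j + 4) − 12 = 4^{j+1} + 16 − 12 = 4^{j+1} + 4.
By induction, g(m) = 4^m + 4 for all m ≥ 0.

g(m) = 4^m + 4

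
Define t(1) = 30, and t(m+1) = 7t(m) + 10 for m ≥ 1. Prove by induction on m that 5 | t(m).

Base case: t(1) = 30 = 5·6, so 5 | t(1).
Assume 5 | t(j), so t(j) = 5s for some integer s.
Then t(j+1) = 7t(j) + 10 = 7·(5s) + 10 = 5(7s + 2), so 5 | t(j+1).
This completes the inductive step, so 5 | t(m) for all m ≥ 1.

5 | t(m)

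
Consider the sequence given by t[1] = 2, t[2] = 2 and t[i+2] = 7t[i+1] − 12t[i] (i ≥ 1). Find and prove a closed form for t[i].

Claim: t[i] = -4^i + 2·3^i.

Base cases: t[1] = 2 and -4^1 + 2·3^1 = 2; t[2] = 2 and -4^2 + 2·3^2 = 2.
Assume t[j] = -4^j + 2·3^j for all 1 ≤ j ≤ r, where r ≥ 2.
Then t[r+1] = 7t[r] − 12t[r−1] = 7·(-4^r + 2·3^r) − 12·(-4^{r−1} + 2·3^{r−1}) = -(7·4 − 12)4^{r−1} + 2·(7·3 − 12)3^{r−1} = -16·4^{r−1} + 18·3^{r−1} = -4^{r+1} + 2·3^{r+1}.
This completes the inductive step, so t[i] = -4^i + 2·3^i for all i ≥ 1.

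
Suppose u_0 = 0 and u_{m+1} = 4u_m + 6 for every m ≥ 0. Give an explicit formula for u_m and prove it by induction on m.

Claim: u_m = 2·4^m − 2.

Base case: u_0 = 0, and 2·4^0 − 2 = 2 − 2 = 0.
Assume u_k = 2·4^k − 2 for some k ≥ 0.
Then u_{k+1} = 4u_k + 6 = 4·(2·4^k − 2) + 6 = 8·4^k − 8 + 6 = 2·4^{k+1} − 2.
This completes the inductive step, so u_m = 2·4^m − 2 for all m ≥ 0.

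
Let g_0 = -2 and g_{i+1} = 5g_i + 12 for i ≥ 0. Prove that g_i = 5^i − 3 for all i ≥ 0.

Base case: g_0 = -2, and 5^0 − 3 = 1 − 3 = -2.
Assume g_j = 5^j − 3 for some j ≥ 0.
Then g_{j+1} = 5g_j + 12 = 5·(5^j − 3) + 12 = 5^{j+1} − 15 + 12 = 5^{j+1} − 3.
Hence g_i = 5^i − 3 for every i ≥ 0, by induction.

g_i = 5^i − 3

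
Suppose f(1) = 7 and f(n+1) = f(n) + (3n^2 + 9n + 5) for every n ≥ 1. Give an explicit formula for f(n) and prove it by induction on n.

Claim: f(n) = n^3 + 3n^2 + n + 2.

Base case: f(1) = 7, and 1^3 + 3·1^2 + 1 + 2 = 7.
Assume f(m) = m^3 + 3m^2 + m + 2.
Then f(m+1) = f(m) + (3m^2 + 9m + 5) = (m^3 + 3m^2 + m + 2) + (3m^2 + 9m + 5) = m^3 + 6m^2 + 10m + 7,
and (m+1)^3 + 3·(m+1)^2 + (m+1) + 2 = m^3 + 6m^2 + 10m + 7.
Hence f(n) = n^3 + 3n^2 + n + 2 for every n ≥ 1, by induction.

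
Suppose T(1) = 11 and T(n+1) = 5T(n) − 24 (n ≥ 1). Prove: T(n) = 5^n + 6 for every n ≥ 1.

Base case: T(1) = 11, and 5^1 + 6 = 5 + 6 = 11.
Assume T(k) = 5^k + 6 for some k ≥ 1.
Then T(k+1) = 5T(k) − 24 = 5·(5^k + 6) − 24 = 5^{k+1} + 30 − 24 = 5^{k+1} + 6.
By induction, T(n) = 5^n + 6 for all n ≥ 1.

T(n) = 5^n + 6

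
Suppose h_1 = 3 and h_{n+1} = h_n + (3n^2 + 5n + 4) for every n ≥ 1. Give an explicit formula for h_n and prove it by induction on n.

Claim: h_n = n^3 + n^2 + 2n − 1.

Base case: h_1 = 3, and 1^3 + 1^2 + 2·1 − 1 = 3.
Assume h_r = r^3 + r^2 + 2r − 1.
Then h_{r+1} = h_r + (3r^2 + 5r + 4) = (r^3 + r^2 + 2r − 1) + (3r^2 + 5r + 4) = r^3 + 4r^2 + 7r + 3,
and (r+1)^3 + (r+1)^2 + 2·(r+1) − 1 = r^3 + 4r^2 + 7r + 3.
By induction, h_n = n^3 + n^2 + 2n − 1 for all n ≥ 1.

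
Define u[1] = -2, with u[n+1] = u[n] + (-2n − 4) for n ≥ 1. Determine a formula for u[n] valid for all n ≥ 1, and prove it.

Claim: u[n] = -n^2 − 3n + 2.

Base case: u[1] = -2, and -1^2 − 3·1 + 2 = -2.
Assume u[r] = -r^2 − 3r + 2.
Then u[r+1] = u[r] + (-2r − 4) = (-r^2 − 3r + 2) + (-2r − 4) = -r^2 − 5r − 2,
and -(r+1)^2 − 3·(r+1) + 2 = -r^2 − 5r − 2.
By induction, u[n] = -n^2 − 3n + 2 for all n ≥ 1.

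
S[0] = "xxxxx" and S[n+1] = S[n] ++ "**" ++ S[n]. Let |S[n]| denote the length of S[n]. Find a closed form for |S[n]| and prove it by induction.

Claim: |S[n]| = 7·2^n − 2.

Base case: |S[0]| = 5, and 7·2^0 − 2 = 5.
Assume |S[r]| = 7·2^r − 2.
Then |S[r+1]| = |S[r]| + 2 + |S[r]| = 2|S[r]| + 2 = 2(7·2^r − 2) + 2 = 7·2^{r+1} − 4 + 2 = 7·2^{r+1} − 2.
Hence |S[n]| = 7·2^n − 2 for every n ≥ 0, by induction.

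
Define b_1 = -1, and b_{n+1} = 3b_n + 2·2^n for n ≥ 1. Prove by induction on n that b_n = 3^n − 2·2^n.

Base case: b_1 = -1, and 3^1 − 2·2^1 = 3 − 4 = -1.
Assume b_r = 3^r − 2·2^r for some r ≥ 1.
Then b_{r+1} = 3b_r + 2·2^r = 3·(3^r − 2·2^r) + 2·2^r = 3^{r+1} − 6·2^r + 2·2^r = 3^{r+1} − 4·2^r = 3^{r+1} − 2·2^{r+1}.
This completes the inductive step, so b_n = 3^n − 2·2^n for all n ≥ 1.

b_n = 3^n − 2·2^n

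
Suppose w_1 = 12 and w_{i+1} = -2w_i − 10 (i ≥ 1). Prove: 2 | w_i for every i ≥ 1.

Base case: w_1 = 12 = 2·6, so 2 | w_1.
Assume 2 | w_k, so w_k = 2t for some integer t.
Then w_{k+1} = -2w_k − 10 = -2·(2t) − 10 = 2(-2t − 5), so 2 | w_{k+1}.
Hence 2 | w_i for every i ≥ 1, by induction.

2 | w_i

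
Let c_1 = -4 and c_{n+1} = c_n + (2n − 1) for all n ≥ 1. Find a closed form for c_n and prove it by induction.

Claim: c_n = n^2 − 2n − 3.

Base case: c_1 = -4, and 1^2 − 2·1 − 3 = -4.
Assume c_k = k^2 − 2k − 3.
Then c_{k+1} = c_k + (2k − 1) = (k^2 − 2k − 3) + (2k − 1) = k^2 − 4,
and (k+1)^2 − 2·(k+1) − 3 = k^2 − 4.
Hence c_n = n^2 − 2n − 3 for every n ≥ 1, by induction.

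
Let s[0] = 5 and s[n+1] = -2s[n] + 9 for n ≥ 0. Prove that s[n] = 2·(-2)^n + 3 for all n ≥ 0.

Base case: s[0] = 5, and 2·(-2)^0 + 3 = 2 + 3 = 5.
Assume s[j] = 2·(-2)^j + 3 for some j ≥ 0.
Then s[j+1] = -2s[j] + 9 = -2·(2·(-2)^j + 3) + 9 = -4·(-2)^j − 6 + 9 = 2·(-2)^{j+1} + 3.
So the formula holds for j+1, and by induction s[n] = 2·(-2)^n + 3 for all n ≥ 0.

s[n] = 2·(-2)^n + 3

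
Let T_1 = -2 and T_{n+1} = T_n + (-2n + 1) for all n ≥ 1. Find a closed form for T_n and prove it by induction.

Claim: T_n = -n^2 + 2n − 3.

Base case: T_1 = -2, and -1^2 + 2·1 − 3 = -2.
Assume T_j = -j^2 + 2j − 3.
Then T_{j+1} = T_j + (-2j + 1) = (-j^2 + 2j − 3) + (-2j + 1) = -j^2 − 2,
and -(j+1)^2 + 2·(j+1) − 3 = -j^2 − 2.
By induction, T_n = -n^2 + 2n − 3 for all n ≥ 1.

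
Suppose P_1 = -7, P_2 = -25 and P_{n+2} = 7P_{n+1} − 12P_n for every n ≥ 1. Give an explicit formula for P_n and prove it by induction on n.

Claim: P_n = -4^n − 3^n.

Base cases: P_1 = -7 and -4^1 − 3^1 = -7; P_2 = -25 and -4^2 − 3^2 = -25.
Assume P_j = -4^j − 3^j for all 1 ≤ j ≤ m, where m ≥ 2.
Then P_{m+1} = 7P_m − 12P_{m−1} = 7·(-4^m − 3^m) − 12·(-4^{m−1} − 3^{m−1}) = -(7·4 − 12)4^{m−1} − (7·3 − 12)3^{m−1} = -16·4^{m−1} − 9·3^{m−1} = -4^{m+1} − 3^{m+1}.
This completes the inductive step, so P_n = -4^n − 3^n for all n ≥ 1.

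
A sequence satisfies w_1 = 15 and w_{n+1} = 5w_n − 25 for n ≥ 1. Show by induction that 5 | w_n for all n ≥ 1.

Base case: w_1 = 15 = 5·3, so 5 | w_1.
Assume 5 | w_k, so w_k = 5t for some integer t.
Then w_{k+1} = 5w_k − 25 = 5·(5t) − 25 = 5(5t − 5), so 5 | w_{k+1}.
Hence 5 | w_n for every n ≥ 1, by induction.

5 | w_n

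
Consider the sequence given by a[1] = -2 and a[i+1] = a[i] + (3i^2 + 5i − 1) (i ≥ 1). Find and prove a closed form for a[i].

Claim: a[i] = i^3 + i^2 − 3i − 1.

Base case: a[1] = -2, and 1^3 + 1^2 − 3·1 − 1 = -2.
Assume a[m] = m^3 + m^2 − 3m − 1.
Then a[m+1] = a[m] + (3m^2 + 5m − 1) = (m^3 + m^2 − 3m − 1) + (3m^2 + 5m − 1) = m^3 + 4m^2 + 2m − 2,
and (m+1)^3 + (m+1)^2 − 3·(m+1) − 1 = m^3 + 4m^2 + 2m − 2.
By induction, a[i] = i^3 + i^2 − 3i − 1 for all i ≥ 1.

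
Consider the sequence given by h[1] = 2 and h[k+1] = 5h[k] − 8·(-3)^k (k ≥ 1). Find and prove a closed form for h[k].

Claim: h[k] = 5^k + (-3)^k.

Base case: h[1] = 2, and 5^1 + (-3)^1 = 5 − 3 = 2.
Assume h[j] = 5^j + (-3)^j for some j ≥ 1.
Then h[j+1] = 5h[j] − 8·(-3)^j = 5·(5^j + (-3)^j) − 8·(-3)^j = 5^{j+1} + 5·(-3)^j − 8·(-3)^j = 5^{j+1} − 3·(-3)^j = 5^{j+1} + (-3)^{j+1}.
This completes the inductive step, so h[k] = 5^k + (-3)^k for all k ≥ 1.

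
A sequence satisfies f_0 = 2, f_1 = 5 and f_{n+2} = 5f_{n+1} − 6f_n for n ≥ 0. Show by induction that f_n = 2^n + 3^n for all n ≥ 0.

Base cases: f_0 = 2 and 2^0 + 3^0 = 2; f_1 = 5 and 2^1 + 3^1 = 5.
Assume f_j = 2^j + 3^j for all 0 ≤ j ≤ r, where r ≥ 1.
Then f_{r+1} = 5f_r − 6f_{r−1} = 5·(2^r + 3^r) − 6·(2^{r−1} + 3^{r−1}) = (5·2 − 6)2^{r−1} + (5·3 − 6)3^{r−1} = 4·2^{r−1} + 9·3^{r−1} = 2^{r+1} + 3^{r+1}.
So the formula holds for r+1, and by strong induction f_n = 2^n + 3^n for all n ≥ 0.

f_n = 2^n + 3^n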